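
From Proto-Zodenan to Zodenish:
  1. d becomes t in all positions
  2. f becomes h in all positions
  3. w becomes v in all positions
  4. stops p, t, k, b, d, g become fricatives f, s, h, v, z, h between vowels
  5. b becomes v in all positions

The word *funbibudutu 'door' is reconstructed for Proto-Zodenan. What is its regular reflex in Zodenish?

Zodenish: *funbibudutu
  funbibudutu → funbibututu   [unconditioned shift]
  funbibututu → hunbibututu   [unconditioned shift]
  hunbibututu (rule 3 does not apply)
  hunbibututu → hunbivususu   [intervocalic lenition]
  hunbivususu → hunvivususu   [unconditioned shift]
  giving Zodenish hunvivususu.

hunvivususu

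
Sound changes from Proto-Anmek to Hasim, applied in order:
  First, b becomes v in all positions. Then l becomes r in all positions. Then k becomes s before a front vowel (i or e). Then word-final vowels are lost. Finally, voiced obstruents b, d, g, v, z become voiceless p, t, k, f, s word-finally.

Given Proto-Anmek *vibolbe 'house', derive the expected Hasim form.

vivorf

Hasim: *vibolbe
  vibolbe → vivolve   [unconditioned shift]
  vivolve → vivorve   [unconditioned shift]
  vivorve (rule 3 does not apply)
  vivorve → vivorv   [apocope]
  vivorv → vivorf   [final devoicing]
  giving Hasim vivorf.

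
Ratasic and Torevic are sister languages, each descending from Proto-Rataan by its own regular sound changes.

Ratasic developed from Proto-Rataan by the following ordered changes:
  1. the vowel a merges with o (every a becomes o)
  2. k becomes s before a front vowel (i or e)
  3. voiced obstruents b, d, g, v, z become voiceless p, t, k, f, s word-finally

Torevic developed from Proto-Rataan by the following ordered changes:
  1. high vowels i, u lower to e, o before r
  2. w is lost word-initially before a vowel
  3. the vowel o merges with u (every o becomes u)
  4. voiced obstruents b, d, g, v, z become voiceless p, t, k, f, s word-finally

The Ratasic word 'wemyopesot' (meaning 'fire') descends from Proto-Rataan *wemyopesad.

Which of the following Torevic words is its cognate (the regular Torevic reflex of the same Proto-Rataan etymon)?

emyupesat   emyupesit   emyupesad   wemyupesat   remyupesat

emyupesat

Torevic: start from *wemyopesad.
  rule 1: no change — wemyopesad
  rule 2 (glide loss): wemyopesad → emyopesad
  rule 3 (vowel merger): emyopesad → emyupesad
  rule 4 (final devoicing): emyupesad → emyupesat
  ⇒ Torevic emyupesat
Only 'emyupesat' matches the regular Torevic development of *wemyopesad.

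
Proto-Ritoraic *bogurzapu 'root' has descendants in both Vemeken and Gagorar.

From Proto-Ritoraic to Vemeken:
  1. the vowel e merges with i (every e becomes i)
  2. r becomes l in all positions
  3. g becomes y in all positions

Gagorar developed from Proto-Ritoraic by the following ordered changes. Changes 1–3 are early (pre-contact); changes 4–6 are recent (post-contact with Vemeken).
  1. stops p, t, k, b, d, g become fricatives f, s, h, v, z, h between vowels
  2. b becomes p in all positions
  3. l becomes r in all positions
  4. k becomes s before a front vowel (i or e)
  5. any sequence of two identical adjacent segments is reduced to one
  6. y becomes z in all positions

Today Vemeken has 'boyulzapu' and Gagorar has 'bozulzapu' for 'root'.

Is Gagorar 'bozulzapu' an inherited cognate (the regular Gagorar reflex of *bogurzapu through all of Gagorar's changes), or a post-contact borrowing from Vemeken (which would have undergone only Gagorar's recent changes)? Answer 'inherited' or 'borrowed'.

borrowed

If inherited, *bogurzapu would pass through all of Gagorar's changes:
Gagorar: *bogurzapu > bohurzafu > pohurzafu  (by intervocalic lenition, unconditioned shift)
If borrowed from Vemeken 'boyulzapu' after the early changes, it would undergo only the recent ones:
  rule 4 (palatalisation): no change (boyulzapu)
  rule 5 (degemination): no change (boyulzapu)
  rule 6 (unconditioned shift): boyulzapu → bozulzapu
  ⇒ as a loan: bozulzapu
Gagorar 'bozulzapu' matches the loan outcome 'bozulzapu', not the inherited 'pohurzafu' — it skipped the early Gagorar changes, so it was borrowed from Vemeken.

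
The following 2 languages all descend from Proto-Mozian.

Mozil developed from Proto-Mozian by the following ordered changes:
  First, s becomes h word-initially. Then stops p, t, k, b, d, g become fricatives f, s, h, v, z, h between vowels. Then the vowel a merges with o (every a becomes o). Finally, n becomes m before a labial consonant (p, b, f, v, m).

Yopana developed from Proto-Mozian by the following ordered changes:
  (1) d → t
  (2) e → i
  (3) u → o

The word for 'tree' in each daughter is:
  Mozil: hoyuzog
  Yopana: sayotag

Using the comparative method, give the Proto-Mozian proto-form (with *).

Position 5: Mozil has z, Yopana has t. Taking the neighbouring segments as reconstructed: Mozil z could go back to *d or *z; Yopana t could go back to *t or *d — the one source consistent with every daughter is *d.
Position 1: Mozil has h, Yopana has s. Yopana preserves s here (none of its changes turn any other segment into s), so the proto-segment is *s.
Position 4: Mozil has u, Yopana has o. Mozil preserves u here (none of its changes turn any other segment into u), so the proto-segment is *u.
Verify the candidate proto-form against each daughter:
Mozil: *sayudag
  sayudag → hayudag   [debuccalisation]
  hayudag → hayuzag   [intervocalic lenition]
  hayuzag → hoyuzog   [vowel merger]
  hoyuzog (rule 4 does not apply)
  giving Mozil hoyuzog.
Yopana: start from *sayudag.
  rule 1 (unconditioned shift): sayudag → sayutag
  rule 2: no change — sayutag
  rule 3 (vowel merger): sayutag → sayotag
  ⇒ Yopana sayotag
*sayudag is the unique common source.

*sayudag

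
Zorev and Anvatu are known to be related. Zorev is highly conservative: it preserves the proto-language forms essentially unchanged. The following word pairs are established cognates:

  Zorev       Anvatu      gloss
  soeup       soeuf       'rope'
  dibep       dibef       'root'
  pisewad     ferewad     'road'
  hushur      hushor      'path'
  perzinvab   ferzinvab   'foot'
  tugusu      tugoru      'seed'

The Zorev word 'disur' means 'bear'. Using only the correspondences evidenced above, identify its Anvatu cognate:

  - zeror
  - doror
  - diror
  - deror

pisewad ~ ferewad — Zorev i corresponds to Anvatu e after a consonant, before a consonant other than r, m, n, p, b, f, v.
tugusu ~ tugoru — Zorev s corresponds to Anvatu r between vowels (before a back vowel).
hushur ~ hushor — Zorev u corresponds to Anvatu o after a consonant, before r.
Applying these to Zorev 'disur':
  disur → desur   (i→e after a consonant, before a consonant other than r, m, n, p, b, f, v)
  desur → derur   (s→r between vowels (before a back vowel))
  derur → deror   (u→o after a consonant, before r)
So the Anvatu cognate is 'deror'.

deror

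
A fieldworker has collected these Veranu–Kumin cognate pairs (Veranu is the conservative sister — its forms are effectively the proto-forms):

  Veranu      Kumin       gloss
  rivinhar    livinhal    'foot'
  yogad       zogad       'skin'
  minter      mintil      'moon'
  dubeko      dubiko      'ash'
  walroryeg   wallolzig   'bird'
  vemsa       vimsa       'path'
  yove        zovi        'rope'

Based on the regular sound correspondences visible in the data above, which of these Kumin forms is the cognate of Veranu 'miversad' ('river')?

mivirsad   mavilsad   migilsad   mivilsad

mivilsad

minter ~ mintil — Veranu e corresponds to Kumin i after a consonant, before r.
walroryeg ~ wallolzig — Veranu r corresponds to Kumin l after a vowel, before a consonant other than r, m, n, p, b, f, v.
Applying these to Veranu 'miversad':
  miversad → mivirsad   (e→i after a consonant, before r)
  mivirsad → mivilsad   (r→l after a vowel, before a consonant other than r, m, n, p, b, f, v)
So the Kumin cognate is 'mivilsad'.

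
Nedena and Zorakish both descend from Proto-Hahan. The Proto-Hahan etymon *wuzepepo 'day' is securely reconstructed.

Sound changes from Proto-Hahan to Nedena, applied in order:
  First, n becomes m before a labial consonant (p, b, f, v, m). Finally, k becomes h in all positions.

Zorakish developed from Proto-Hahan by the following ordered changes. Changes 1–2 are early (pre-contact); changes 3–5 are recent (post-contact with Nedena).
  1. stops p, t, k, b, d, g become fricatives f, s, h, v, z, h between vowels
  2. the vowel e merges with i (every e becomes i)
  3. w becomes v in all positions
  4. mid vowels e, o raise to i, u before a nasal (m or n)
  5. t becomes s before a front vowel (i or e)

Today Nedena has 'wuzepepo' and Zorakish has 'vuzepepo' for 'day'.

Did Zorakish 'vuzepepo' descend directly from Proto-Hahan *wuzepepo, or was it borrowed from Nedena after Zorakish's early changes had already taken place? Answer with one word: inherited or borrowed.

borrowed

If inherited, *wuzepepo would pass through all of Zorakish's changes:
Zorakish: *wuzepepo > wuzefefo > wuzififo > vuzififo  (by intervocalic lenition, vowel merger, unconditioned shift)
If borrowed from Nedena 'wuzepepo' after the early changes, it would undergo only the recent ones:
  rule 3 (unconditioned shift): wuzepepo → vuzepepo
  rule 4 (pre-nasal raising): no change (vuzepepo)
  rule 5 (palatalisation): no change (vuzepepo)
  ⇒ as a loan: vuzepepo
Zorakish 'vuzepepo' matches the loan outcome 'vuzepepo', not the inherited 'vuzififo' — it skipped the early Zorakish changes, so it was borrowed from Nedena.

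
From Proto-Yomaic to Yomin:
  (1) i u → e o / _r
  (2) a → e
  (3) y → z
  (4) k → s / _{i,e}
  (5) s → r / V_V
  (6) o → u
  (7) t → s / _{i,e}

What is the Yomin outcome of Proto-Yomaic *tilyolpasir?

silzulperer

Yomin: *tilyolpasir
  tilyolpasir → tilyolpaser   [pre-rhotic lowering]
  tilyolpaser → tilyolpeser   [vowel merger]
  tilyolpeser → tilzolpeser   [unconditioned shift]
  tilzolpeser (rule 4 does not apply)
  tilzolpeser → tilzolperer   [rhotacism]
  tilzolperer → tilzulperer   [vowel merger]
  tilzulperer → silzulperer   [palatalisation]
  giving Yomin silzulperer.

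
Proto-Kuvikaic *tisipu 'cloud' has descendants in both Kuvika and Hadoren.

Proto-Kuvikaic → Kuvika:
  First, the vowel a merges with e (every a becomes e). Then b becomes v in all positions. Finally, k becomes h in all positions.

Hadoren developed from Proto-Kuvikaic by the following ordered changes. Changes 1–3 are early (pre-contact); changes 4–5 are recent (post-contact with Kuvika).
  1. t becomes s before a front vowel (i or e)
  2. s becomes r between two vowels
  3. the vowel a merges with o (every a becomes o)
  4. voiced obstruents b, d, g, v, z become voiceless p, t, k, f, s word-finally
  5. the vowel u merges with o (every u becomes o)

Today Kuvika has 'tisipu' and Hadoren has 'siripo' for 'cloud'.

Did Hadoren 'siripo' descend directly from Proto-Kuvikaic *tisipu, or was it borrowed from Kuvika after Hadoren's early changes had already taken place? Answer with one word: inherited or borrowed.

If inherited, *tisipu would pass through all of Hadoren's changes:
Hadoren: *tisipu > sisipu > siripu > siripo  (by palatalisation, rhotacism, vowel merger)
If borrowed from Kuvika 'tisipu' after the early changes, it would undergo only the recent ones:
  rule 4 (final devoicing): no change (tisipu)
  rule 5 (vowel merger): tisipu → tisipo
  ⇒ as a loan: tisipo
Hadoren 'siripo' matches the inherited outcome exactly, so it is an inherited cognate, not a loan.

inherited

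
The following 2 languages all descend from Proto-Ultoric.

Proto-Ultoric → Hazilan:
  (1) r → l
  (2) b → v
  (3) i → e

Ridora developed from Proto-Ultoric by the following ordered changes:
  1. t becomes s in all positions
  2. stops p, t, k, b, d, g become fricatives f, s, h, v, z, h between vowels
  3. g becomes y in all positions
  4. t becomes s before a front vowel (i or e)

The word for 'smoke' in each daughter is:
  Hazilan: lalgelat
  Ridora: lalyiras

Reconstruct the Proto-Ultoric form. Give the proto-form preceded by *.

Position 5: Hazilan has e, Ridora has i. Ridora preserves i here (none of its changes turn any other segment into i), so the proto-segment is *i.
Position 6: Hazilan has l, Ridora has r. Ridora preserves r here (none of its changes turn any other segment into r), so the proto-segment is *r.
Position 8: Hazilan has t, Ridora has s. Hazilan preserves t here (none of its changes turn any other segment into t), so the proto-segment is *t.
Continuing position by position gives *lalgirat; check it forward:
Hazilan: *lalgirat > lalgilat > lalgelat  (by unconditioned shift, vowel merger)
Ridora: *lalgirat
  lalgirat → lalgiras   [unconditioned shift]
  lalgiras (rule 2 does not apply)
  lalgiras → lalyiras   [unconditioned shift]
  lalyiras (rule 4 does not apply)
  giving Ridora lalyiras.
Only *lalgirat yields all of Hazilan lalgelat, Ridora lalyiras.

*lalgirat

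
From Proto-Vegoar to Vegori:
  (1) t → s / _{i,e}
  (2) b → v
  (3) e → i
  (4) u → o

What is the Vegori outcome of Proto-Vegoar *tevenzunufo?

sivinzonofo

Vegori: *tevenzunufo > sevenzunufo > sivinzunufo > sivinzonofo  (by palatalisation, vowel merger, vowel merger)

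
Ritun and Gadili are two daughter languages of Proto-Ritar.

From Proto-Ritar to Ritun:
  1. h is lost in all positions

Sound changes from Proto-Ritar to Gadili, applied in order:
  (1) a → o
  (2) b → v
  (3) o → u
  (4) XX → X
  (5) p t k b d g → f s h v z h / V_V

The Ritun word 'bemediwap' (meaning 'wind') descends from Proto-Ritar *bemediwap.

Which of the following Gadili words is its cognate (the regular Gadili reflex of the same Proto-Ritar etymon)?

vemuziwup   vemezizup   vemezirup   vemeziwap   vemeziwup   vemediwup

Gadili: *bemediwap > bemediwop > vemediwop > vemediwup > vemeziwup  (by vowel merger, unconditioned shift, vowel merger, intervocalic lenition)
The other candidates each miss or misapply at least one Gadili change.

vemeziwup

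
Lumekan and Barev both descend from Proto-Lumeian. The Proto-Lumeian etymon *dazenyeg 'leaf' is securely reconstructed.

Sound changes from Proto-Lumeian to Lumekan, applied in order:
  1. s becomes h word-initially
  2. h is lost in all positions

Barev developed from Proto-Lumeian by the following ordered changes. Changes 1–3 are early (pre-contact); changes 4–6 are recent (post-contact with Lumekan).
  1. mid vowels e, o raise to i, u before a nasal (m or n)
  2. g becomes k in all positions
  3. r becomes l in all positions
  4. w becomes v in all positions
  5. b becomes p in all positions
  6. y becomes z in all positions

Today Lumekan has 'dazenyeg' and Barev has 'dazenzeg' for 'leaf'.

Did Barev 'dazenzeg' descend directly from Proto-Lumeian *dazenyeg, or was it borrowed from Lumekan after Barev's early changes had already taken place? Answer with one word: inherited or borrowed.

borrowed

If inherited, *dazenyeg would pass through all of Barev's changes:
Barev: *dazenyeg > dazinyeg > dazinyek > dazinzek  (by pre-nasal raising, unconditioned shift, unconditioned shift)
If borrowed from Lumekan 'dazenyeg' after the early changes, it would undergo only the recent ones:
  rule 4 (unconditioned shift): no change (dazenyeg)
  rule 5 (unconditioned shift): no change (dazenyeg)
  rule 6 (unconditioned shift): dazenyeg → dazenzeg
  ⇒ as a loan: dazenzeg
Barev 'dazenzeg' matches the loan outcome 'dazenzeg', not the inherited 'dazinzek' — it skipped the early Barev changes, so it was borrowed from Lumekan.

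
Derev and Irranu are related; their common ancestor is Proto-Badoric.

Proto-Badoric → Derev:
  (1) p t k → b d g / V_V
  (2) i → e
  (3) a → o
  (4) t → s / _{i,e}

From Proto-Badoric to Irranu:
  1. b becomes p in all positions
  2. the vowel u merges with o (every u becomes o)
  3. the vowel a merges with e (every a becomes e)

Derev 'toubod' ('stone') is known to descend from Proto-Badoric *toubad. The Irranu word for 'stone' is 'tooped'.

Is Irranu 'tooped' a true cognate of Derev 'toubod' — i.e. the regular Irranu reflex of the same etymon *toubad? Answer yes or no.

yes

Derive the expected Irranu reflex of *toubad:
Irranu: start from *toubad.
  rule 1 (unconditioned shift): toubad → toupad
  rule 2 (vowel merger): toupad → toopad
  rule 3 (vowel merger): toopad → tooped
  ⇒ Irranu tooped
Irranu 'tooped' matches the regular reflex exactly, so the pair is cognate.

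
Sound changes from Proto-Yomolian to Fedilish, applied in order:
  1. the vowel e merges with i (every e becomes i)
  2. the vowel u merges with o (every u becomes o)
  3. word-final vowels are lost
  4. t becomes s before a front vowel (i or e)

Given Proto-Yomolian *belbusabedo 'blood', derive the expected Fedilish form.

Fedilish: start from *belbusabedo.
  rule 1 (vowel merger): belbusabedo → bilbusabido
  rule 2 (vowel merger): bilbusabido → bilbosabido
  rule 3 (apocope): bilbosabido → bilbosabid
  rule 4: no change — bilbosabid
  ⇒ Fedilish bilbosabid

bilbosabid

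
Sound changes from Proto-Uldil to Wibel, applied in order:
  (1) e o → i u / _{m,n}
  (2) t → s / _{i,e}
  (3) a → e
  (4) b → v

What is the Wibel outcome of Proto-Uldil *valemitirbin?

Wibel: *valemitirbin
  valemitirbin → valimitirbin   [pre-nasal raising]
  valimitirbin → valimisirbin   [palatalisation]
  valimisirbin → velimisirbin   [vowel merger]
  velimisirbin → velimisirvin   [unconditioned shift]
  giving Wibel velimisirvin.

velimisirvin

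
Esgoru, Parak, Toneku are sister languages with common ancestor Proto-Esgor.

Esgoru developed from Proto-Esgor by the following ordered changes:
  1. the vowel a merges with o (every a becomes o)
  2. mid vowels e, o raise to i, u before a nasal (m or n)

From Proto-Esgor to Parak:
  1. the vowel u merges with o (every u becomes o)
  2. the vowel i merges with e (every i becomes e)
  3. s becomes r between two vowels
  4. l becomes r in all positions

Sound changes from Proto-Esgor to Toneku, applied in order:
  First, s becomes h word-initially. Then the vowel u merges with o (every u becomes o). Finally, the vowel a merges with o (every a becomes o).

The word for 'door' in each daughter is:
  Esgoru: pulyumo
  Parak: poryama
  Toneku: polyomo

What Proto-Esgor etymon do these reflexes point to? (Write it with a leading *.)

*pulyama

Position 7: Esgoru has o, Parak has a, Toneku has o. Parak preserves a here (none of its changes turn any other segment into a), so the proto-segment is *a.
Position 3: Esgoru has l, Parak has r, Toneku has l. Esgoru preserves l here (none of its changes turn any other segment into l), so the proto-segment is *l.
Position 5: Esgoru has u, Parak has a, Toneku has o. Parak preserves a here (none of its changes turn any other segment into a), so the proto-segment is *a.
Verify the candidate proto-form against each daughter:
Esgoru: start from *pulyama.
  rule 1 (vowel merger): pulyama → pulyomo
  rule 2 (pre-nasal raising): pulyomo → pulyumo
  ⇒ Esgoru pulyumo
Parak: *pulyama
  pulyama → polyama   [vowel merger]
  polyama (rule 2 does not apply)
  polyama (rule 3 does not apply)
  polyama → poryama   [unconditioned shift]
  giving Parak poryama.
Toneku: *pulyama
  pulyama (rule 1 does not apply)
  pulyama → polyama   [vowel merger]
  polyama → polyomo   [vowel merger]
  giving Toneku polyomo.
*pulyama is the unique common source.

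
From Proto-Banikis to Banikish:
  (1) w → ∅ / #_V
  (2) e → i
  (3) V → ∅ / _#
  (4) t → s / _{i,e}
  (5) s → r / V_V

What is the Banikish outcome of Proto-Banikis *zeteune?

ziriun

Banikish: *zeteune
  zeteune (rule 1 does not apply)
  zeteune → zitiuni   [vowel merger]
  zitiuni → zitiun   [apocope]
  zitiun → zisiun   [palatalisation]
  zisiun → ziriun   [rhotacism]
  giving Banikish ziriun.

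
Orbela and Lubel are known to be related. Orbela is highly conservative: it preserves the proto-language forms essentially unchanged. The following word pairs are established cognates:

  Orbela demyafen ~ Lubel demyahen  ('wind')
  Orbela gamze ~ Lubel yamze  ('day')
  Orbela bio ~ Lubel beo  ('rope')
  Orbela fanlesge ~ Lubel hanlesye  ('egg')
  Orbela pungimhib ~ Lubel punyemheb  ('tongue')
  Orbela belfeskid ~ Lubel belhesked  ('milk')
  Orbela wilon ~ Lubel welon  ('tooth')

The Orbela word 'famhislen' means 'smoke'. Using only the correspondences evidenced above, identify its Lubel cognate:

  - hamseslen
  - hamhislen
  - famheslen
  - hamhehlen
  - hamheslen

hamheslen

fanlesge ~ hanlesye — Orbela f corresponds to Lubel h word-initially before a back vowel.
belfeskid ~ belhesked, wilon ~ welon — Orbela i corresponds to Lubel e after a consonant, before a consonant other than r, m, n, p, b, f, v.
Applying these to Orbela 'famhislen':
  famhislen → hamhislen   (f→h word-initially before a back vowel)
  hamhislen → hamheslen   (i→e after a consonant, before a consonant other than r, m, n, p, b, f, v)
So the Lubel cognate is 'hamheslen'.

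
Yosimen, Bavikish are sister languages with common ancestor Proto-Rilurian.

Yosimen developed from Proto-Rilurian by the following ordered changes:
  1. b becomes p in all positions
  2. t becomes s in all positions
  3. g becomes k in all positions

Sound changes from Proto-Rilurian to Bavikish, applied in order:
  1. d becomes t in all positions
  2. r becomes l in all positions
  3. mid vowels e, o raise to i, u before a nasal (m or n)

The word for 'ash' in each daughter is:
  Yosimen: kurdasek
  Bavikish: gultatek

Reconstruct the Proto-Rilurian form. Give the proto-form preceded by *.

Position 6: Yosimen has s, Bavikish has t. Taking the neighbouring segments as reconstructed: Yosimen s could go back to *t or *s; Bavikish t could go back to *t or *d — the one source consistent with every daughter is *t.
Position 3: Yosimen has r, Bavikish has l. Yosimen preserves r here (none of its changes turn any other segment into r), so the proto-segment is *r.
This points to *gurdatek. Verify forward in each daughter:
Yosimen: *gurdatek > gurdasek > kurdasek  (by unconditioned shift, unconditioned shift)
Bavikish: *gurdatek
  gurdatek → gurtatek   [unconditioned shift]
  gurtatek → gultatek   [unconditioned shift]
  gultatek (rule 3 does not apply)
  giving Bavikish gultatek.
*gurdatek is the unique common source.

*gurdatek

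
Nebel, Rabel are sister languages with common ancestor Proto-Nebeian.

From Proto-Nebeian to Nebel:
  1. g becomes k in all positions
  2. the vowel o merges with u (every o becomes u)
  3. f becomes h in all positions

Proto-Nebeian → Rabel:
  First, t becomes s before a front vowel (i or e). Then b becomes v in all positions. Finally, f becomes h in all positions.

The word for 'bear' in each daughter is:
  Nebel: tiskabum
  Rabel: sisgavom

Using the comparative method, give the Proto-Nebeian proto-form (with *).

Position 6: Nebel has b, Rabel has v. Nebel preserves b here (none of its changes turn any other segment into b), so the proto-segment is *b.
Position 1: Nebel has t, Rabel has s. Nebel preserves t here (none of its changes turn any other segment into t), so the proto-segment is *t.
Position 7: Nebel has u, Rabel has o. Rabel preserves o here (none of its changes turn any other segment into o), so the proto-segment is *o.
Continuing position by position gives *tisgabom; check it forward:
Nebel: *tisgabom > tiskabom > tiskabum  (by unconditioned shift, vowel merger)
Rabel: start from *tisgabom.
  rule 1 (palatalisation): tisgabom → sisgabom
  rule 2 (unconditioned shift): sisgabom → sisgavom
  rule 3: no change — sisgavom
  ⇒ Rabel sisgavom
Only *tisgabom yields all of Nebel tiskabum, Rabel sisgavom.

*tisgabom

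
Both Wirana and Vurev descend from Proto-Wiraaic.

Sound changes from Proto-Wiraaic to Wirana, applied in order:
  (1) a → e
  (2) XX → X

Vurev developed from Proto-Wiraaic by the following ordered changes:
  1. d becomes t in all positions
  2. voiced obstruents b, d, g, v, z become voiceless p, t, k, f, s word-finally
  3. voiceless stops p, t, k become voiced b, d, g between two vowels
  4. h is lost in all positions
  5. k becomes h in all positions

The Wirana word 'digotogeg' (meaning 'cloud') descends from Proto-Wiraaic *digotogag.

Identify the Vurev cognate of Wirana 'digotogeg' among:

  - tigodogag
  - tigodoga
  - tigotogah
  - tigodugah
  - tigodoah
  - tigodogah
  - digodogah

Vurev: start from *digotogag.
  rule 1 (unconditioned shift): digotogag → tigotogag
  rule 2 (final devoicing): tigotogag → tigotogak
  rule 3 (intervocalic voicing): tigotogak → tigodogak
  rule 4: no change — tigodogak
  rule 5 (unconditioned shift): tigodogak → tigodogah
  ⇒ Vurev tigodogah
Among the options, 'tigodogah' alone shows every Vurev change applied in order.

tigodogah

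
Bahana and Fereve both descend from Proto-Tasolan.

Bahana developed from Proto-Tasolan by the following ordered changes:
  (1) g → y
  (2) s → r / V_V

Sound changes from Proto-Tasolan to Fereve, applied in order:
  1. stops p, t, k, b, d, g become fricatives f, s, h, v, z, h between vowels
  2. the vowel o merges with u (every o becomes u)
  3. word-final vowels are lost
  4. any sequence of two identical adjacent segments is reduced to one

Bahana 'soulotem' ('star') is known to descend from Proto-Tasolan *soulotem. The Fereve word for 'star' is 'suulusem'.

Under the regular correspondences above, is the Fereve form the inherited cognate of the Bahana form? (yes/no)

no

Derive the expected Fereve reflex of *soulotem:
Fereve: *soulotem > soulosem > suulusem > sulusem  (by intervocalic lenition, vowel merger, degemination)
The regular Fereve reflex would be 'sulusem', but the attested form is 'suulusem'. The correspondence is irregular, so they are not cognates (the Fereve form has a different source).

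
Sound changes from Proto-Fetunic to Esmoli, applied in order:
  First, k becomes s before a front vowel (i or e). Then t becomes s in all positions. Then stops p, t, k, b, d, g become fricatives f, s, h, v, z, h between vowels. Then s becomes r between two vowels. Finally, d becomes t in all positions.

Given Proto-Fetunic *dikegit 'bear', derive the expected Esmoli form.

tirehis

Esmoli: *dikegit
  dikegit → disegit   [palatalisation]
  disegit → disegis   [unconditioned shift]
  disegis → disehis   [intervocalic lenition]
  disehis → direhis   [rhotacism]
  direhis → tirehis   [unconditioned shift]
  giving Esmoli tirehis.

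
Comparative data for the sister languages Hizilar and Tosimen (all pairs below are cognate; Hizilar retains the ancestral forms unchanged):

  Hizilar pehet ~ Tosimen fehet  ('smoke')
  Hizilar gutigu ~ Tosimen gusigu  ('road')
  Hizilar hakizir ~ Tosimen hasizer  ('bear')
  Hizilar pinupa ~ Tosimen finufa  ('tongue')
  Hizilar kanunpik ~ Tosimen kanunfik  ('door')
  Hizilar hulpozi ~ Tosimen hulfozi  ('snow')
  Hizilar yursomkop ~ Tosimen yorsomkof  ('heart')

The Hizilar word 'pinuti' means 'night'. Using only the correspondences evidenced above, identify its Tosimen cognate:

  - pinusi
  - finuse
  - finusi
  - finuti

finusi

pinupa ~ finufa — Hizilar p corresponds to Tosimen f word-initially before a front vowel.
gutigu ~ gusigu — Hizilar t corresponds to Tosimen s between vowels (before a front vowel).
Applying these to Hizilar 'pinuti':
  pinuti → finuti   (p→f word-initially before a front vowel)
  finuti → finusi   (t→s between vowels (before a front vowel))
So the Tosimen cognate is 'finusi'.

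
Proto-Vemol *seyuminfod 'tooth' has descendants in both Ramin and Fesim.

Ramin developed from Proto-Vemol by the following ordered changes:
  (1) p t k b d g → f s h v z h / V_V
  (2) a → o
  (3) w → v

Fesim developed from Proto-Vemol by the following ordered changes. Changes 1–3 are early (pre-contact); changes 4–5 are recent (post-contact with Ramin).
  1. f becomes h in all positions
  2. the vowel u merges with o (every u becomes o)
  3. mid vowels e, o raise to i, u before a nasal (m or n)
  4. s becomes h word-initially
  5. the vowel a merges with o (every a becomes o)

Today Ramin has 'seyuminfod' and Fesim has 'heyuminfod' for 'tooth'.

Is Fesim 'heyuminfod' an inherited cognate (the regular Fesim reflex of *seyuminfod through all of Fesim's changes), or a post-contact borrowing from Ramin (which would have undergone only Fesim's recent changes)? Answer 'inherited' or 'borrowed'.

borrowed

If inherited, *seyuminfod would pass through all of Fesim's changes:
Fesim: start from *seyuminfod.
  rule 1 (unconditioned shift): seyuminfod → seyuminhod
  rule 2 (vowel merger): seyuminhod → seyominhod
  rule 3 (pre-nasal raising): seyominhod → seyuminhod
  rule 4 (debuccalisation): seyuminhod → heyuminhod
  rule 5: no change — heyuminhod
  ⇒ Fesim heyuminhod
If borrowed from Ramin 'seyuminfod' after the early changes, it would undergo only the recent ones:
  rule 4 (debuccalisation): seyuminfod → heyuminfod
  rule 5 (vowel merger): no change (heyuminfod)
  ⇒ as a loan: heyuminfod
Fesim 'heyuminfod' matches the loan outcome 'heyuminfod', not the inherited 'heyuminhod' — it skipped the early Fesim changes, so it was borrowed from Ramin.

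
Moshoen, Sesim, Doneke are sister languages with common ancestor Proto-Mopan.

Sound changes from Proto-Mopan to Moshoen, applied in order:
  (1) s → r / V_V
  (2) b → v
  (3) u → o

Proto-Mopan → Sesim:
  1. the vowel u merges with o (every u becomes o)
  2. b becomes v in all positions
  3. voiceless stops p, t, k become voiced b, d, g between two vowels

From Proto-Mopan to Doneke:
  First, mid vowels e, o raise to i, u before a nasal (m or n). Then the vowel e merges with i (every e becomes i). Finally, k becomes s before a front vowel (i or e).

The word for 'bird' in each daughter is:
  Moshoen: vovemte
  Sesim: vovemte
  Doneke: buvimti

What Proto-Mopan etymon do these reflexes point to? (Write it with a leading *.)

*buvemte

Position 7: Moshoen has e, Sesim has e, Doneke has i. Moshoen preserves e here (none of its changes turn any other segment into e), so the proto-segment is *e.
Position 4: Moshoen has e, Sesim has e, Doneke has i. Moshoen preserves e here (none of its changes turn any other segment into e), so the proto-segment is *e.
This points to *buvemte. Verify forward in each daughter:
Moshoen: *buvemte
  buvemte (rule 1 does not apply)
  buvemte → vuvemte   [unconditioned shift]
  vuvemte → vovemte   [vowel merger]
  giving Moshoen vovemte.
Sesim: *buvemte > bovemte > vovemte  (by vowel merger, unconditioned shift)
Doneke: start from *buvemte.
  rule 1 (pre-nasal raising): buvemte → buvimte
  rule 2 (vowel merger): buvimte → buvimti
  rule 3: no change — buvimti
  ⇒ Doneke buvimti
No other proto-form is consistent with every reflex, so the reconstruction is *buvemte.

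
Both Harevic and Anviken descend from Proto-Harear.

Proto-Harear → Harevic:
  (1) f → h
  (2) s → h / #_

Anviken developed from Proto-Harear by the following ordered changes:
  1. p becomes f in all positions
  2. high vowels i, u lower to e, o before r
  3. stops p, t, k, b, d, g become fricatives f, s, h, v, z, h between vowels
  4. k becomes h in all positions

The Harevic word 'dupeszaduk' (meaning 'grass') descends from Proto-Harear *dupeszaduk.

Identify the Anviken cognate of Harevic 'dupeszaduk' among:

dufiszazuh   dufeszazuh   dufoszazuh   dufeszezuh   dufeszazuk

Anviken: start from *dupeszaduk.
  rule 1 (unconditioned shift): dupeszaduk → dufeszaduk
  rule 2: no change — dufeszaduk
  rule 3 (intervocalic lenition): dufeszaduk → dufeszazuk
  rule 4 (unconditioned shift): dufeszazuk → dufeszazuh
  ⇒ Anviken dufeszazuh
Only 'dufeszazuh' matches the regular Anviken development of *dupeszaduk.

dufeszazuh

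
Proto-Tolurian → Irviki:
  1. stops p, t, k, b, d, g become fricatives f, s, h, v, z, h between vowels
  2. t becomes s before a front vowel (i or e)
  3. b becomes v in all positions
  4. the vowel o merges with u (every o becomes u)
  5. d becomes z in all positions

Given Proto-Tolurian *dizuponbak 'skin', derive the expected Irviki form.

zizufunvak

Irviki: start from *dizuponbak.
  rule 1 (intervocalic lenition): dizuponbak → dizufonbak
  rule 2: no change — dizufonbak
  rule 3 (unconditioned shift): dizufonbak → dizufonvak
  rule 4 (vowel merger): dizufonvak → dizufunvak
  rule 5 (unconditioned shift): dizufunvak → zizufunvak
  ⇒ Irviki zizufunvak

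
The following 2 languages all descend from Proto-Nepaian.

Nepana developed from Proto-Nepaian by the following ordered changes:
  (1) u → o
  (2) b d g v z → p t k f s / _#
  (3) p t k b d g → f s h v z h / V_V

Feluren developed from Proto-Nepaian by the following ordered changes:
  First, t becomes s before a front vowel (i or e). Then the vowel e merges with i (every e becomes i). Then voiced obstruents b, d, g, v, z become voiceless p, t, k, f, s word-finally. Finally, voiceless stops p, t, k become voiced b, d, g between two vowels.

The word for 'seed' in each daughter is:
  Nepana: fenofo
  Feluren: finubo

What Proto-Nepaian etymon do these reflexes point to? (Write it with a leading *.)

*fenupo

Position 4: Nepana has o, Feluren has u. Feluren preserves u here (none of its changes turn any other segment into u), so the proto-segment is *u.
Position 2: Nepana has e, Feluren has i. Nepana preserves e here (none of its changes turn any other segment into e), so the proto-segment is *e.
Continuing position by position gives *fenupo; check it forward:
Nepana: *fenupo > fenopo > fenofo  (by vowel merger, intervocalic lenition)
Feluren: *fenupo > finupo > finubo  (by vowel merger, intervocalic voicing)
Only *fenupo yields all of Nepana fenofo, Feluren finubo.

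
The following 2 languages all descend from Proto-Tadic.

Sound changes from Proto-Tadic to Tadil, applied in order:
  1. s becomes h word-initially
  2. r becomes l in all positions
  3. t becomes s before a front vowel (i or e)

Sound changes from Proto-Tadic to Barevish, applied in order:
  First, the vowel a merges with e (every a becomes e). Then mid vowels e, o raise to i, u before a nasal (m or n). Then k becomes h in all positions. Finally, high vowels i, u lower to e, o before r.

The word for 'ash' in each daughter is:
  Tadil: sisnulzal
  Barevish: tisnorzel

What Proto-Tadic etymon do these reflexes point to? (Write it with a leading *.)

*tisnurzal

Position 5: Tadil has u, Barevish has o. Tadil preserves u here (none of its changes turn any other segment into u), so the proto-segment is *u.
Position 1: Tadil has s, Barevish has t. Barevish preserves t here (none of its changes turn any other segment into t), so the proto-segment is *t.
Position 6: Tadil has l, Barevish has r. Barevish preserves r here (none of its changes turn any other segment into r), so the proto-segment is *r.
Verify the candidate proto-form against each daughter:
Tadil: start from *tisnurzal.
  rule 1: no change — tisnurzal
  rule 2 (unconditioned shift): tisnurzal → tisnulzal
  rule 3 (palatalisation): tisnulzal → sisnulzal
  ⇒ Tadil sisnulzal
Barevish: start from *tisnurzal.
  rule 1 (vowel merger): tisnurzal → tisnurzel
  rule 2: no change — tisnurzel
  rule 3: no change — tisnurzel
  rule 4 (pre-rhotic lowering): tisnurzel → tisnorzel
  ⇒ Barevish tisnorzel
*tisnurzal is the unique common source.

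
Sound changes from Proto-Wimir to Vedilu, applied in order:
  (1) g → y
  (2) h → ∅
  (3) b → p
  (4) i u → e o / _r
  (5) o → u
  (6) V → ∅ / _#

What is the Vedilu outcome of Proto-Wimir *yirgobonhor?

yeryupunur

Vedilu: *yirgobonhor > yiryobonhor > yiryobonor > yiryoponor > yeryoponor > yeryupunur  (by unconditioned shift, h-loss, unconditioned shift, pre-rhotic lowering, vowel merger)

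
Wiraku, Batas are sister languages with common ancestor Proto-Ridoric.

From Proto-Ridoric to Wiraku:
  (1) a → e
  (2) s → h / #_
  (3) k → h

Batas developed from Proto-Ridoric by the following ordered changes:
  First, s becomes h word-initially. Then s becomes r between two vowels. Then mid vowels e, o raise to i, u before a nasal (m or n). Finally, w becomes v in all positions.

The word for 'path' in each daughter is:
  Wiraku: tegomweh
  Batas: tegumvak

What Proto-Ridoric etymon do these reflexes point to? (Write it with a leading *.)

Position 4: Wiraku has o, Batas has u. Wiraku preserves o here (none of its changes turn any other segment into o), so the proto-segment is *o.
Position 7: Wiraku has e, Batas has a. Batas preserves a here (none of its changes turn any other segment into a), so the proto-segment is *a.
Position 8: Wiraku has h, Batas has k. Batas preserves k here (none of its changes turn any other segment into k), so the proto-segment is *k.
Verify the candidate proto-form against each daughter:
Wiraku: start from *tegomwak.
  rule 1 (vowel merger): tegomwak → tegomwek
  rule 2: no change — tegomwek
  rule 3 (unconditioned shift): tegomwek → tegomweh
  ⇒ Wiraku tegomweh
Batas: *tegomwak
  tegomwak (rule 1 does not apply)
  tegomwak (rule 2 does not apply)
  tegomwak → tegumwak   [pre-nasal raising]
  tegumwak → tegumvak   [unconditioned shift]
  giving Batas tegumvak.
Only *tegomwak yields all of Wiraku tegomweh, Batas tegumvak.

*tegomwak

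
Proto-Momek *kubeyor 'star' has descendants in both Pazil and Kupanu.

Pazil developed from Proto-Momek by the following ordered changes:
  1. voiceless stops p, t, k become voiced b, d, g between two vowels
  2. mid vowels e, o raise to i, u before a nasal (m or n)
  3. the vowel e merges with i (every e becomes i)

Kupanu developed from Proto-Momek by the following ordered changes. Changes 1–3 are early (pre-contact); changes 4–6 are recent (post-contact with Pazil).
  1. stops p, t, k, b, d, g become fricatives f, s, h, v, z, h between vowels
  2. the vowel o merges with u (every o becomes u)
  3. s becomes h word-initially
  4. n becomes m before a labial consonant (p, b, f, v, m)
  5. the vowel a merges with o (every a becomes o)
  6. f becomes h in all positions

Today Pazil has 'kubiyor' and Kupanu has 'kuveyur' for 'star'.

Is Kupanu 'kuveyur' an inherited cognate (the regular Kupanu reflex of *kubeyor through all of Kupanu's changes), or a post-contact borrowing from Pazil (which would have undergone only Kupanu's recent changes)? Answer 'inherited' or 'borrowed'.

If inherited, *kubeyor would pass through all of Kupanu's changes:
Kupanu: *kubeyor > kuveyor > kuveyur  (by intervocalic lenition, vowel merger)
If borrowed from Pazil 'kubiyor' after the early changes, it would undergo only the recent ones:
  rule 4 (nasal place assimilation): no change (kubiyor)
  rule 5 (vowel merger): no change (kubiyor)
  rule 6 (unconditioned shift): no change (kubiyor)
  ⇒ as a loan: kubiyor
Kupanu 'kuveyur' matches the inherited outcome exactly, so it is an inherited cognate, not a loan.

inherited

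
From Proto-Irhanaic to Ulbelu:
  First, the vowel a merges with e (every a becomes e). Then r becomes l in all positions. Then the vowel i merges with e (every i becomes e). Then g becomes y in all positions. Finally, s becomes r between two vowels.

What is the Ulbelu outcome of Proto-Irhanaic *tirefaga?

Ulbelu: *tirefaga > tirefege > tilefege > telefege > telefeye  (by vowel merger, unconditioned shift, vowel merger, unconditioned shift)

telefeye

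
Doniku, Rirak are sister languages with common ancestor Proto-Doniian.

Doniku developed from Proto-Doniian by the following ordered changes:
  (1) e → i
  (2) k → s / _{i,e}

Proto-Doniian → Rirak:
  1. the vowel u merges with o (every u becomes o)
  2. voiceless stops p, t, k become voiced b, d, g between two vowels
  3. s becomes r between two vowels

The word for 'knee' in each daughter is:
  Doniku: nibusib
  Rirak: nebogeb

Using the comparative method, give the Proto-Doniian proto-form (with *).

Position 2: Doniku has i, Rirak has e. Rirak preserves e here (none of its changes turn any other segment into e), so the proto-segment is *e.
Position 6: Doniku has i, Rirak has e. Rirak preserves e here (none of its changes turn any other segment into e), so the proto-segment is *e.
This points to *nebukeb. Verify forward in each daughter:
Doniku: *nebukeb > nibukib > nibusib  (by vowel merger, palatalisation)
Rirak: start from *nebukeb.
  rule 1 (vowel merger): nebukeb → nebokeb
  rule 2 (intervocalic voicing): nebokeb → nebogeb
  rule 3: no change — nebogeb
  ⇒ Rirak nebogeb
Only *nebukeb yields all of Doniku nibusib, Rirak nebogeb.

*nebukeb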